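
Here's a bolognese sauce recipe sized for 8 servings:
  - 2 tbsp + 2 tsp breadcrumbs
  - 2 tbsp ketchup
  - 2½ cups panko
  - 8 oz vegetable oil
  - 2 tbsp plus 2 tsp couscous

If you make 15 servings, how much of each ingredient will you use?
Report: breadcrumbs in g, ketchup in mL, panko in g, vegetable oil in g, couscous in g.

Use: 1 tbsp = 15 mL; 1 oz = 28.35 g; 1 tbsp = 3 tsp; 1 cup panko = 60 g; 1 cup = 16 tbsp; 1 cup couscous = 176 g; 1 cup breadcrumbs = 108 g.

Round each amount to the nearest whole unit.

Scaling factor: 15/8 = 1.875.
breadcrumbs: (2 tbsp + 2 tsp = 8/3 tbsp) × 15/8 ÷ 16 tbsp/cup × 108 g/cup ≈ 34 g
ketchup: 2 tbsp × 15/8 × 15 mL/tbsp ≈ 56 mL
panko: 2.5 cup × 15/8 × 60 g/cup ≈ 281 g
vegetable oil: 8 oz × 15/8 × 28.35 g/oz ≈ 425 g
couscous: (2 tbsp + 2 tsp = 8/3 tbsp) × 15/8 ÷ 16 tbsp/cup × 176 g/cup = 55 g

breadcrumbs: 34 g; ketchup: 56 mL; panko: 281 g; vegetable oil: 425 g; couscous: 55 g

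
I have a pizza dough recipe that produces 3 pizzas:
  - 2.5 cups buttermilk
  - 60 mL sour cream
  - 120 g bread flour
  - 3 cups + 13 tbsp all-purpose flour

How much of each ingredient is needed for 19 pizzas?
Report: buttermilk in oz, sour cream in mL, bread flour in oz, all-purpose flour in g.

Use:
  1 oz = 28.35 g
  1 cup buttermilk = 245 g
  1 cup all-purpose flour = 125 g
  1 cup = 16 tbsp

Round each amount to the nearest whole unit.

Scaling factor: 19/3.
buttermilk: 2.5 cup × 19/3 × 245 g/cup ÷ 28.35 g/oz ≈ 137 oz
sour cream: 60 mL × 19/3 = 380 mL
bread flour: 120 g × 19/3 ÷ 28.35 g/oz ≈ 27 oz
all-purpose flour: (3 cup + 13 tbsp = 3.8125 cup) × 19/3 × 125 g/cup ≈ 3018 g

buttermilk: 137 oz; sour cream: 380 mL; bread flour: 27 oz; all-purpose flour: 3018 g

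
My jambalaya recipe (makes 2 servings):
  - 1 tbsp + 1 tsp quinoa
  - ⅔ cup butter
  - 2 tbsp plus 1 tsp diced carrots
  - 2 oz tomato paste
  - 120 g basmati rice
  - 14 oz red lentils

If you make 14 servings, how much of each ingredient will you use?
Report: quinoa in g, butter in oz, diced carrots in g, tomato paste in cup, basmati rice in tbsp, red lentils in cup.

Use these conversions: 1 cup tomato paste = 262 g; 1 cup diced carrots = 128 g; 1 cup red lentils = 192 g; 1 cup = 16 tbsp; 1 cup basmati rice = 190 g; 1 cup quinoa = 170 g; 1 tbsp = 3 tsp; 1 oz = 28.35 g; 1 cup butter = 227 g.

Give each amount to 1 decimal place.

quinoa: 99.2 g; butter: 37.4 oz; diced carrots: 130.7 g; tomato paste: 1.5 cup; basmati rice: 70.7 tbsp; red lentils: 14.5 cup

Scaling factor: 14/2 = 7.
quinoa: (1 tbsp + 1 tsp = 4/3 tbsp) × 7 ÷ 16 tbsp/cup × 170 g/cup ≈ 99.2 g
butter: 2/3 cup × 7 × 227 g/cup ÷ 28.35 g/oz ≈ 37.4 oz
diced carrots: (2 tbsp + 1 tsp = 7/3 tbsp) × 7 ÷ 16 tbsp/cup × 128 g/cup ≈ 130.7 g
tomato paste: 2 oz × 7 × 28.35 g/oz ÷ 262 g/cup ≈ 1.5 cup
basmati rice: 120 g × 7 ÷ 190 g/cup × 16 tbsp/cup ≈ 70.7 tbsp
red lentils: 14 oz × 7 × 28.35 g/oz ÷ 192 g/cup ≈ 14.5 cup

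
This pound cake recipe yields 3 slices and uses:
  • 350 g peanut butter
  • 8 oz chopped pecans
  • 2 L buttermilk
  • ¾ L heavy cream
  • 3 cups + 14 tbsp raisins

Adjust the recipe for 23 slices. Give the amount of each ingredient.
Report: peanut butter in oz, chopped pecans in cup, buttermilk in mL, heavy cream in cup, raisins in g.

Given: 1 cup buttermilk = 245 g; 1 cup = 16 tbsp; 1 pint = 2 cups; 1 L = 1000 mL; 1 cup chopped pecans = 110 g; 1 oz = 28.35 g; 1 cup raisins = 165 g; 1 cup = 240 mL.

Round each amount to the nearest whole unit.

peanut butter: 95 oz; chopped pecans: 16 cup; buttermilk: 15333 mL; heavy cream: 24 cup; raisins: 4902 g

Scaling factor: 23/3.
peanut butter: 350 g × 23/3 ÷ 28.35 g/oz ≈ 95 oz
chopped pecans: 8 oz × 23/3 × 28.35 g/oz ÷ 110 g/cup ≈ 16 cup
buttermilk: 2 L × 23/3 × 1000 mL/L ≈ 15333 mL
heavy cream: 0.75 L × 23/3 × 1000 mL/L ÷ 240 mL/cup ≈ 24 cup
raisins: (3 cup + 14 tbsp = 3.875 cup) × 23/3 × 165 g/cup ≈ 4902 g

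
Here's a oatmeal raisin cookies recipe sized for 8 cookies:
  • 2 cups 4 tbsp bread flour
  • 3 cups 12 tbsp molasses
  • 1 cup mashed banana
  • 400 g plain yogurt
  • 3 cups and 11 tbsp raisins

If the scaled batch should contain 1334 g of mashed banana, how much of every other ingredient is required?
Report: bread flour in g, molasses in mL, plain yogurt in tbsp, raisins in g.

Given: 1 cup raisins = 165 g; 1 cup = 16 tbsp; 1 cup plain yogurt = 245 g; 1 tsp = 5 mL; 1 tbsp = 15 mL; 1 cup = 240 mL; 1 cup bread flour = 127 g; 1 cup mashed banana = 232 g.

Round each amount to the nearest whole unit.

The original recipe has 232 g of mashed banana, so the scaling factor is 1334 ÷ 232 = 23/4 = 5.75.
bread flour: (2 cup + 4 tbsp = 2.25 cup) × 23/4 × 127 g/cup ≈ 1643 g
molasses: (3 cup + 12 tbsp = 3.75 cup) × 23/4 × 240 mL/cup = 5175 mL
plain yogurt: 400 g × 23/4 ÷ 245 g/cup × 16 tbsp/cup ≈ 150 tbsp
raisins: (3 cup + 11 tbsp = 3.6875 cup) × 23/4 × 165 g/cup ≈ 3499 g

bread flour: 1643 g; molasses: 5175 mL; plain yogurt: 150 tbsp; raisins: 3499 g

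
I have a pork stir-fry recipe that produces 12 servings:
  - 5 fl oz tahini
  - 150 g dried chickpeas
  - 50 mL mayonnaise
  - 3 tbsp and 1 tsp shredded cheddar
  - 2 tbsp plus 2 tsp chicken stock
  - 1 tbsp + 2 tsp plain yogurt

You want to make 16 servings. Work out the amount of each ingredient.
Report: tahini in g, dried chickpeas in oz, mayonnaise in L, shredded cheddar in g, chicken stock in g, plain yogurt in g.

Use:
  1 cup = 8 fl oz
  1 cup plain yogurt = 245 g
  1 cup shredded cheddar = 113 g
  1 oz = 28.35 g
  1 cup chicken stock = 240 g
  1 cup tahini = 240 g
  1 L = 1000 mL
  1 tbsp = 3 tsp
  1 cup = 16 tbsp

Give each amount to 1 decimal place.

Scaling factor: 16/12 = 4/3.
tahini: 5 fl oz × 4/3 ÷ 8 fl oz/cup × 240 g/cup = 200.0 g
dried chickpeas: 150 g × 4/3 ÷ 28.35 g/oz ≈ 7.1 oz
mayonnaise: 50 mL × 4/3 ÷ 1000 mL/L ≈ 0.1 L
shredded cheddar: (3 tbsp + 1 tsp = 10/3 tbsp) × 4/3 ÷ 16 tbsp/cup × 113 g/cup ≈ 31.4 g
chicken stock: (2 tbsp + 2 tsp = 8/3 tbsp) × 4/3 ÷ 16 tbsp/cup × 240 g/cup ≈ 53.3 g
plain yogurt: (1 tbsp + 2 tsp = 5/3 tbsp) × 4/3 ÷ 16 tbsp/cup × 245 g/cup ≈ 34.0 g

tahini: 200.0 g; dried chickpeas: 7.1 oz; mayonnaise: 0.1 L; shredded cheddar: 31.4 g; chicken stock: 53.3 g; plain yogurt: 34.0 g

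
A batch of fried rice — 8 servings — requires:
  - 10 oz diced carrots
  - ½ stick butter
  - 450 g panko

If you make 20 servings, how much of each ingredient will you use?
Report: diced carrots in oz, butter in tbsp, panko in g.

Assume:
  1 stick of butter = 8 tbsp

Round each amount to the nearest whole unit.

diced carrots: 25 oz; butter: 10 tbsp; panko: 1125 g

Scaling factor: 20/8 = 5/2 = 2.5.
diced carrots: 10 oz × 5/2 = 25 oz
butter: 0.5 stick × 5/2 × 8 tbsp/stick = 10 tbsp
panko: 450 g × 5/2 = 1125 g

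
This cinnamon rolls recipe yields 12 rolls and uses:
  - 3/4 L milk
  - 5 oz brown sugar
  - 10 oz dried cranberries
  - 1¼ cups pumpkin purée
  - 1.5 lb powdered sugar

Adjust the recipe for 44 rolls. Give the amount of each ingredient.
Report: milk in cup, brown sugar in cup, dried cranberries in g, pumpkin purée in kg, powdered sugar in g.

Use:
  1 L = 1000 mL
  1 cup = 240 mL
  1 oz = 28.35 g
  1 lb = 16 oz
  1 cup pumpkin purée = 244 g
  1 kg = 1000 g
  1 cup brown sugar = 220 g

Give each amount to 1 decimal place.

Scaling factor: 44/12 = 11/3.
milk: 0.75 L × 11/3 × 1000 mL/L ÷ 240 mL/cup ≈ 11.5 cup
brown sugar: 5 oz × 11/3 × 28.35 g/oz ÷ 220 g/cup ≈ 2.4 cup
dried cranberries: 10 oz × 11/3 × 28.35 g/oz = 1039.5 g
pumpkin purée: 1.25 cup × 11/3 × 244 g/cup ÷ 1000 g/kg ≈ 1.1 kg
powdered sugar: 1.5 lb × 11/3 × 16 oz/lb × 28.35 g/oz = 2494.8 g

milk: 11.5 cup; brown sugar: 2.4 cup; dried cranberries: 1039.5 g; pumpkin purée: 1.1 kg; powdered sugar: 2494.8 g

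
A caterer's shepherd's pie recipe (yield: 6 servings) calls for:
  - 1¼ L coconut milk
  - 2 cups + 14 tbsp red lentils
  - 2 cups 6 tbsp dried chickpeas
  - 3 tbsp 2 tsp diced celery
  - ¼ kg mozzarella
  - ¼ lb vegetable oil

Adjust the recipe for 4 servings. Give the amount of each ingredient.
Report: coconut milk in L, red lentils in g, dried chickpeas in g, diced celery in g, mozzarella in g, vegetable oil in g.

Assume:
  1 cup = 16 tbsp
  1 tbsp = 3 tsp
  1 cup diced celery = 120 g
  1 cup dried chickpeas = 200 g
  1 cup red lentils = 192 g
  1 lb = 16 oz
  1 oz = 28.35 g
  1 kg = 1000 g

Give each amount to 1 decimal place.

coconut milk: 0.8 L; red lentils: 368.0 g; dried chickpeas: 316.7 g; diced celery: 18.3 g; mozzarella: 166.7 g; vegetable oil: 75.6 g

Scaling factor: 4/6 = 2/3.
coconut milk: 1.25 L × 2/3 ≈ 0.8 L
red lentils: (2 cup + 14 tbsp = 2.875 cup) × 2/3 × 192 g/cup = 368.0 g
dried chickpeas: (2 cup + 6 tbsp = 2.375 cup) × 2/3 × 200 g/cup ≈ 316.7 g
diced celery: (3 tbsp + 2 tsp = 11/3 tbsp) × 2/3 ÷ 16 tbsp/cup × 120 g/cup ≈ 18.3 g
mozzarella: 0.25 kg × 2/3 × 1000 g/kg ≈ 166.7 g
vegetable oil: 0.25 lb × 2/3 × 16 oz/lb × 28.35 g/oz = 75.6 g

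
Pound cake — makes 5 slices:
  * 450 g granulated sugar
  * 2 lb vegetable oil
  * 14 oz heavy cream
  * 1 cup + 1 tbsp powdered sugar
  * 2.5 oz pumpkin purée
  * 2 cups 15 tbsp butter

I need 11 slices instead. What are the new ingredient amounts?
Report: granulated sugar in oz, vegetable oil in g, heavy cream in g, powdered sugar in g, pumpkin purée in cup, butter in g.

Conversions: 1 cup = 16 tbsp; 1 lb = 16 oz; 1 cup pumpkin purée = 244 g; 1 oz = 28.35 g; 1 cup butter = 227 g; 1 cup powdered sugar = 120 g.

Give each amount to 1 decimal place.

granulated sugar: 34.9 oz; vegetable oil: 1995.8 g; heavy cream: 873.2 g; powdered sugar: 280.5 g; pumpkin purée: 0.6 cup; butter: 1467.0 g

Scaling factor: 11/5 = 2.2.
granulated sugar: 450 g × 11/5 ÷ 28.35 g/oz ≈ 34.9 oz
vegetable oil: 2 lb × 11/5 × 16 oz/lb × 28.35 g/oz ≈ 1995.8 g
heavy cream: 14 oz × 11/5 × 28.35 g/oz ≈ 873.2 g
powdered sugar: (1 cup + 1 tbsp = 1.0625 cup) × 11/5 × 120 g/cup = 280.5 g
pumpkin purée: 2.5 oz × 11/5 × 28.35 g/oz ÷ 244 g/cup ≈ 0.6 cup
butter: (2 cup + 15 tbsp = 2.9375 cup) × 11/5 × 227 g/cup ≈ 1467.0 g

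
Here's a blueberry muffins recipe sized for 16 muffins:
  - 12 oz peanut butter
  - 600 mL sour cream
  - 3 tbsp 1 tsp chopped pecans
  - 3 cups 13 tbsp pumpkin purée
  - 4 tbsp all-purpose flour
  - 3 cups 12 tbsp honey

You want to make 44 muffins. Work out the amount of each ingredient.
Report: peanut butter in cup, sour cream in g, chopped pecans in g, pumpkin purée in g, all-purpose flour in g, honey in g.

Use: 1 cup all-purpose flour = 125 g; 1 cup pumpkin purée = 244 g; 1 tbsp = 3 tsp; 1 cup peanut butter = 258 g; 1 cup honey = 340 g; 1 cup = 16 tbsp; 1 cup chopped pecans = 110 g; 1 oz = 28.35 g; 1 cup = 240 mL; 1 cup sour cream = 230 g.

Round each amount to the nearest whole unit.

Scaling factor: 44/16 = 11/4 = 2.75.
peanut butter: 12 oz × 11/4 × 28.35 g/oz ÷ 258 g/cup ≈ 4 cup
sour cream: 600 mL × 11/4 ÷ 240 mL/cup × 230 g/cup ≈ 1581 g
chopped pecans: (3 tbsp + 1 tsp = 10/3 tbsp) × 11/4 ÷ 16 tbsp/cup × 110 g/cup ≈ 63 g
pumpkin purée: (3 cup + 13 tbsp = 3.8125 cup) × 11/4 × 244 g/cup ≈ 2558 g
all-purpose flour: 4 tbsp × 11/4 ÷ 16 tbsp/cup × 125 g/cup ≈ 86 g
honey: (3 cup + 12 tbsp = 3.75 cup) × 11/4 × 340 g/cup ≈ 3506 g

peanut butter: 4 cup; sour cream: 1581 g; chopped pecans: 63 g; pumpkin purée: 2558 g; all-purpose flour: 86 g; honey: 3506 g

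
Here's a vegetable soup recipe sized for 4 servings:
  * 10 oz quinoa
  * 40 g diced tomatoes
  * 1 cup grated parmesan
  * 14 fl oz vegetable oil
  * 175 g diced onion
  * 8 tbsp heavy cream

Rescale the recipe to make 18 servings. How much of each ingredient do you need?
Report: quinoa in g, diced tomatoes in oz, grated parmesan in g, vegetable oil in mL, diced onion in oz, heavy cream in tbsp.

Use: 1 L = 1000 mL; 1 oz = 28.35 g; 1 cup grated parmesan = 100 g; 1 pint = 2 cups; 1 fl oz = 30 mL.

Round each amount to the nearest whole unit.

quinoa: 1276 g; diced tomatoes: 6 oz; grated parmesan: 450 g; vegetable oil: 1890 mL; diced onion: 28 oz; heavy cream: 36 tbsp

Scaling factor: 18/4 = 9/2 = 4.5.
quinoa: 10 oz × 9/2 × 28.35 g/oz ≈ 1276 g
diced tomatoes: 40 g × 9/2 ÷ 28.35 g/oz ≈ 6 oz
grated parmesan: 1 cup × 9/2 × 100 g/cup = 450 g
vegetable oil: 14 fl oz × 9/2 × 30 mL/fl oz = 1890 mL
diced onion: 175 g × 9/2 ÷ 28.35 g/oz ≈ 28 oz
heavy cream: 8 tbsp × 9/2 = 36 tbsp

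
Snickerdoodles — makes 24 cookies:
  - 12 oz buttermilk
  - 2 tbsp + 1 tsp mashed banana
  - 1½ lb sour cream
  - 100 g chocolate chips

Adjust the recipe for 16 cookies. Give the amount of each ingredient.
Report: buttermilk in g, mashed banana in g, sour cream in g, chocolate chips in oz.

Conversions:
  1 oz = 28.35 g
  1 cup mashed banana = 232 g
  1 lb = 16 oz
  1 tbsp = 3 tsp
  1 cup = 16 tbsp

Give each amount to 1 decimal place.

Scaling factor: 16/24 = 2/3.
buttermilk: 12 oz × 2/3 × 28.35 g/oz = 226.8 g
mashed banana: (2 tbsp + 1 tsp = 7/3 tbsp) × 2/3 ÷ 16 tbsp/cup × 232 g/cup ≈ 22.6 g
sour cream: 1.5 lb × 2/3 × 16 oz/lb × 28.35 g/oz = 453.6 g
chocolate chips: 100 g × 2/3 ÷ 28.35 g/oz ≈ 2.4 oz

buttermilk: 226.8 g; mashed banana: 22.6 g; sour cream: 453.6 g; chocolate chips: 2.4 oz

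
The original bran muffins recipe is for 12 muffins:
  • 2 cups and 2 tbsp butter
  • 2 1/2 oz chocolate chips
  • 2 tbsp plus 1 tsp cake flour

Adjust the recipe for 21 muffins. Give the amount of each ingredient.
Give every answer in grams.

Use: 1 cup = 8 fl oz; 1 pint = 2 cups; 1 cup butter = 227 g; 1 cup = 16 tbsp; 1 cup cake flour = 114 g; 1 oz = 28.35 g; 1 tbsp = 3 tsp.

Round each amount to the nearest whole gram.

butter: 844 g; chocolate chips: 124 g; cake flour: 29 g

Scaling factor: 21/12 = 7/4 = 1.75.
butter: (2 cup + 2 tbsp = 2.125 cup) × 7/4 × 227 g/cup ≈ 844 g
chocolate chips: 2.5 oz × 7/4 × 28.35 g/oz ≈ 124 g
cake flour: (2 tbsp + 1 tsp = 7/3 tbsp) × 7/4 ÷ 16 tbsp/cup × 114 g/cup ≈ 29 g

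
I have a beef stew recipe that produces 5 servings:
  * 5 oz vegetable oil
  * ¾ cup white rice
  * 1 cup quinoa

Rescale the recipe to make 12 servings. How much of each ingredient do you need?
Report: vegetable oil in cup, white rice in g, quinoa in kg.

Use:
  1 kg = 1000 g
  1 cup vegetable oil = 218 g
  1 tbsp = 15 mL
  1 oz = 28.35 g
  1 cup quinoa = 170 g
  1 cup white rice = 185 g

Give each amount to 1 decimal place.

vegetable oil: 1.6 cup; white rice: 333.0 g; quinoa: 0.4 kg

Scaling factor: 12/5 = 2.4.
vegetable oil: 5 oz × 12/5 × 28.35 g/oz ÷ 218 g/cup ≈ 1.6 cup
white rice: 0.75 cup × 12/5 × 185 g/cup = 333.0 g
quinoa: 1 cup × 12/5 × 170 g/cup ÷ 1000 g/kg ≈ 0.4 kg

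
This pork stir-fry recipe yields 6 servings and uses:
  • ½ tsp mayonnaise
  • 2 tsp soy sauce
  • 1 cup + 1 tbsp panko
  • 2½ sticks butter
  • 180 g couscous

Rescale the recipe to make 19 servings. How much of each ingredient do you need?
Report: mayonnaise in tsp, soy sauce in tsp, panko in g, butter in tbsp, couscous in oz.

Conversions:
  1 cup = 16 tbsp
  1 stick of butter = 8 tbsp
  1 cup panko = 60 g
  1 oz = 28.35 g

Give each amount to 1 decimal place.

mayonnaise: 1.6 tsp; soy sauce: 6.3 tsp; panko: 201.9 g; butter: 63.3 tbsp; couscous: 20.1 oz

Scaling factor: 19/6.
mayonnaise: 0.5 tsp × 19/6 ≈ 1.6 tsp
soy sauce: 2 tsp × 19/6 ≈ 6.3 tsp
panko: (1 cup + 1 tbsp = 1.0625 cup) × 19/6 × 60 g/cup ≈ 201.9 g
butter: 2.5 stick × 19/6 × 8 tbsp/stick ≈ 63.3 tbsp
couscous: 180 g × 19/6 ÷ 28.35 g/oz ≈ 20.1 oz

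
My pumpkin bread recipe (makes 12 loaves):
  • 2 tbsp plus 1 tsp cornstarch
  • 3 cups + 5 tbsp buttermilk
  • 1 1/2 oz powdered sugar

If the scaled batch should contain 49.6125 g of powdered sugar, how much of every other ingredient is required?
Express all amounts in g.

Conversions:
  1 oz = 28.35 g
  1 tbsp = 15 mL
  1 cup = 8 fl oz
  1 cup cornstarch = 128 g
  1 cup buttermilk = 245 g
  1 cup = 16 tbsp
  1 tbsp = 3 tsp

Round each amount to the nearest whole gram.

The original recipe has 42.525 g of powdered sugar, so the scaling factor is 49.6125 ÷ 42.525 = 7/6.
cornstarch: (2 tbsp + 1 tsp = 7/3 tbsp) × 7/6 ÷ 16 tbsp/cup × 128 g/cup ≈ 22 g
buttermilk: (3 cup + 5 tbsp = 3.3125 cup) × 7/6 × 245 g/cup ≈ 947 g

cornstarch: 22 g; buttermilk: 947 g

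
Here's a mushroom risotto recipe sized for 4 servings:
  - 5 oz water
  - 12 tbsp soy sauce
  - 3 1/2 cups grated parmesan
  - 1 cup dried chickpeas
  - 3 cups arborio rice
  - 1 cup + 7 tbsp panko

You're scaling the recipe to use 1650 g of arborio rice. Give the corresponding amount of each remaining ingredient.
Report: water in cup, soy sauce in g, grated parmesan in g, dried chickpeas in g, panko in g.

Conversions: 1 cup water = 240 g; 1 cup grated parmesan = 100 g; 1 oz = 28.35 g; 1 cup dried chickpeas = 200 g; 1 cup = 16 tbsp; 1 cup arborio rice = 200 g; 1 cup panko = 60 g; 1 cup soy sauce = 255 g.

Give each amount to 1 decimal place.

The original recipe has 600 g of arborio rice, so the scaling factor is 1650 ÷ 600 = 11/4 = 2.75.
water: 5 oz × 11/4 × 28.35 g/oz ÷ 240 g/cup ≈ 1.6 cup
soy sauce: 12 tbsp × 11/4 ÷ 16 tbsp/cup × 255 g/cup ≈ 525.9 g
grated parmesan: 3.5 cup × 11/4 × 100 g/cup = 962.5 g
dried chickpeas: 1 cup × 11/4 × 200 g/cup = 550.0 g
panko: (1 cup + 7 tbsp = 1.4375 cup) × 11/4 × 60 g/cup ≈ 237.2 g

water: 1.6 cup; soy sauce: 525.9 g; grated parmesan: 962.5 g; dried chickpeas: 550.0 g; panko: 237.2 g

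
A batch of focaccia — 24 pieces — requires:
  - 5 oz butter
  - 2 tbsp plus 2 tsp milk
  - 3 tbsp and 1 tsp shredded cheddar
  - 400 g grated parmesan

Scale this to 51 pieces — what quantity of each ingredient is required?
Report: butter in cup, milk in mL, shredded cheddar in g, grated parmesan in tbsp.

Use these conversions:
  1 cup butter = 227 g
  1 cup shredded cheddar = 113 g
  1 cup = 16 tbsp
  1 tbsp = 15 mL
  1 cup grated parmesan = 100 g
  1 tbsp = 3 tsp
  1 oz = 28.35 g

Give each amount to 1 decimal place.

butter: 1.3 cup; milk: 85.0 mL; shredded cheddar: 50.0 g; grated parmesan: 136.0 tbsp

Scaling factor: 51/24 = 17/8 = 2.125.
butter: 5 oz × 17/8 × 28.35 g/oz ÷ 227 g/cup ≈ 1.3 cup
milk: (2 tbsp + 2 tsp = 8/3 tbsp) × 17/8 × 15 mL/tbsp = 85.0 mL
shredded cheddar: (3 tbsp + 1 tsp = 10/3 tbsp) × 17/8 ÷ 16 tbsp/cup × 113 g/cup ≈ 50.0 g
grated parmesan: 400 g × 17/8 ÷ 100 g/cup × 16 tbsp/cup = 136.0 tbsp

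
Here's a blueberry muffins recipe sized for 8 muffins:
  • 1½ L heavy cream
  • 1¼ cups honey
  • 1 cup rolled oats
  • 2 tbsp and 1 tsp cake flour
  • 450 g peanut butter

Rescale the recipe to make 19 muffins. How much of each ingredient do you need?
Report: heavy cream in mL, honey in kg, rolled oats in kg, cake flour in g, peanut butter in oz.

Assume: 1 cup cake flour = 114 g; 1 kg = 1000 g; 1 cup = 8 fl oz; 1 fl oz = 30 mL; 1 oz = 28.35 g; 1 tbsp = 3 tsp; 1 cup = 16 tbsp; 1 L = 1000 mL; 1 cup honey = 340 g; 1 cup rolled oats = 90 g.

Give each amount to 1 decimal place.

Scaling factor: 19/8 = 2.375.
heavy cream: 1.5 L × 19/8 × 1000 mL/L = 3562.5 mL
honey: 1.25 cup × 19/8 × 340 g/cup ÷ 1000 g/kg ≈ 1.0 kg
rolled oats: 1 cup × 19/8 × 90 g/cup ÷ 1000 g/kg ≈ 0.2 kg
cake flour: (2 tbsp + 1 tsp = 7/3 tbsp) × 19/8 ÷ 16 tbsp/cup × 114 g/cup ≈ 39.5 g
peanut butter: 450 g × 19/8 ÷ 28.35 g/oz ≈ 37.7 oz

heavy cream: 3562.5 mL; honey: 1.0 kg; rolled oats: 0.2 kg; cake flour: 39.5 g; peanut butter: 37.7 oz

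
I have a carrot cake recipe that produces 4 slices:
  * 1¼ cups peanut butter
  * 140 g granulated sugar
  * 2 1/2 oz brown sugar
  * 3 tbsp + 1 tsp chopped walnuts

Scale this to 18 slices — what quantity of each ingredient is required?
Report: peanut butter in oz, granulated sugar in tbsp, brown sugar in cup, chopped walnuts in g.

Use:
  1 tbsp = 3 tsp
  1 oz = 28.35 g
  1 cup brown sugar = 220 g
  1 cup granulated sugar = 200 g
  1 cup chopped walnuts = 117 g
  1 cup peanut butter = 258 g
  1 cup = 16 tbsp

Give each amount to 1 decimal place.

Scaling factor: 18/4 = 9/2 = 4.5.
peanut butter: 1.25 cup × 9/2 × 258 g/cup ÷ 28.35 g/oz ≈ 51.2 oz
granulated sugar: 140 g × 9/2 ÷ 200 g/cup × 16 tbsp/cup = 50.4 tbsp
brown sugar: 2.5 oz × 9/2 × 28.35 g/oz ÷ 220 g/cup ≈ 1.4 cup
chopped walnuts: (3 tbsp + 1 tsp = 10/3 tbsp) × 9/2 ÷ 16 tbsp/cup × 117 g/cup ≈ 109.7 g

peanut butter: 51.2 oz; granulated sugar: 50.4 tbsp; brown sugar: 1.4 cup; chopped walnuts: 109.7 g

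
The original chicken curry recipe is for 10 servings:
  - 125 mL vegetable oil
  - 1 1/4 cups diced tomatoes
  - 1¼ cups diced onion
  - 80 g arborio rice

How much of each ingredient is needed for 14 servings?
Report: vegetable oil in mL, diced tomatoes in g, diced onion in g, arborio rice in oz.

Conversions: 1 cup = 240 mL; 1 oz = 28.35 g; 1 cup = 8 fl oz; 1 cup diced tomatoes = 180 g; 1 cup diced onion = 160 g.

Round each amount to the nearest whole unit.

vegetable oil: 175 mL; diced tomatoes: 315 g; diced onion: 280 g; arborio rice: 4 oz

Scaling factor: 14/10 = 7/5 = 1.4.
vegetable oil: 125 mL × 7/5 = 175 mL
diced tomatoes: 1.25 cup × 7/5 × 180 g/cup = 315 g
diced onion: 1.25 cup × 7/5 × 160 g/cup = 280 g
arborio rice: 80 g × 7/5 ÷ 28.35 g/oz ≈ 4 oz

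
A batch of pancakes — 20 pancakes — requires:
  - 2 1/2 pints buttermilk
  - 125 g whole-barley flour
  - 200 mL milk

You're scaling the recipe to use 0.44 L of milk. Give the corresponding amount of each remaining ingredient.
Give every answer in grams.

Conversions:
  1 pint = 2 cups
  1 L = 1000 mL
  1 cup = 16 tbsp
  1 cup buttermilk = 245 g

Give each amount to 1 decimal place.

buttermilk: 2695.0 g; whole-barley flour: 275.0 g

The original recipe has 0.2 L of milk, so the scaling factor is 0.44 ÷ 0.2 = 11/5 = 2.2.
buttermilk: 2.5 pint × 11/5 × 2 cup/pint × 245 g/cup = 2695.0 g
whole-barley flour: 125 g × 11/5 = 275.0 g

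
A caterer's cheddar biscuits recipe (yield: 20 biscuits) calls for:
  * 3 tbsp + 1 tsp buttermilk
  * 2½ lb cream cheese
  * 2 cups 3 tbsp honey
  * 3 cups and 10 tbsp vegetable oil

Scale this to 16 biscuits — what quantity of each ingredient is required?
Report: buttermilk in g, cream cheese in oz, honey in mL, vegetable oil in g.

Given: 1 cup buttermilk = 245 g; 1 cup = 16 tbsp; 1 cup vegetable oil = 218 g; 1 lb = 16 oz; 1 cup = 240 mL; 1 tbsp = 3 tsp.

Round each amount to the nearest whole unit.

Scaling factor: 16/20 = 4/5 = 0.8.
buttermilk: (3 tbsp + 1 tsp = 10/3 tbsp) × 4/5 ÷ 16 tbsp/cup × 245 g/cup ≈ 41 g
cream cheese: 2.5 lb × 4/5 × 16 oz/lb = 32 oz
honey: (2 cup + 3 tbsp = 2.1875 cup) × 4/5 × 240 mL/cup = 420 mL
vegetable oil: (3 cup + 10 tbsp = 3.625 cup) × 4/5 × 218 g/cup ≈ 632 g

buttermilk: 41 g; cream cheese: 32 oz; honey: 420 mL; vegetable oil: 632 g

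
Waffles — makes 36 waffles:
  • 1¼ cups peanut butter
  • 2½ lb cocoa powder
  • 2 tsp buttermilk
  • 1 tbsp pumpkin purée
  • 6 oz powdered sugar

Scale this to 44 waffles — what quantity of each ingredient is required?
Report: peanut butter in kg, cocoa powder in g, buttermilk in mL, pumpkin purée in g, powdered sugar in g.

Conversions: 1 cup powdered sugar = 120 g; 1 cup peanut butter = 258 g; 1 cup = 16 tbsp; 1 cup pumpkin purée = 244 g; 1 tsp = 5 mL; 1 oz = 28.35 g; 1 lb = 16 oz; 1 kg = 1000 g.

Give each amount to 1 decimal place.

Scaling factor: 44/36 = 11/9.
peanut butter: 1.25 cup × 11/9 × 258 g/cup ÷ 1000 g/kg ≈ 0.4 kg
cocoa powder: 2.5 lb × 11/9 × 16 oz/lb × 28.35 g/oz = 1386.0 g
buttermilk: 2 tsp × 11/9 × 5 mL/tsp ≈ 12.2 mL
pumpkin purée: 1 tbsp × 11/9 ÷ 16 tbsp/cup × 244 g/cup ≈ 18.6 g
powdered sugar: 6 oz × 11/9 × 28.35 g/oz = 207.9 g

peanut butter: 0.4 kg; cocoa powder: 1386.0 g; buttermilk: 12.2 mL; pumpkin purée: 18.6 g; powdered sugar: 207.9 g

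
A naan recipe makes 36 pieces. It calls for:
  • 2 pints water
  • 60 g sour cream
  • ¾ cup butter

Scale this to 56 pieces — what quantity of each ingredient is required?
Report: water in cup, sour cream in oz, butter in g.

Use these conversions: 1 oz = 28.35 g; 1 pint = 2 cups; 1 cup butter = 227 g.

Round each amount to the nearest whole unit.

Scaling factor: 56/36 = 14/9.
water: 2 pint × 14/9 × 2 cup/pint ≈ 6 cup
sour cream: 60 g × 14/9 ÷ 28.35 g/oz ≈ 3 oz
butter: 0.75 cup × 14/9 × 227 g/cup ≈ 265 g

water: 6 cup; sour cream: 3 oz; butter: 265 g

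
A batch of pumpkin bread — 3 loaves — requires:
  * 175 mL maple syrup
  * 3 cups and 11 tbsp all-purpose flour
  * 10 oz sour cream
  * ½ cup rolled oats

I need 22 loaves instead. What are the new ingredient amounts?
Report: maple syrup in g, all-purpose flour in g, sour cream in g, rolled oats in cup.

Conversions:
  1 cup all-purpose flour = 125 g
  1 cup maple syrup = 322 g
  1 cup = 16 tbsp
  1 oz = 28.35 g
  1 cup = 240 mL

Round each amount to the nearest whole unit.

Scaling factor: 22/3.
maple syrup: 175 mL × 22/3 ÷ 240 mL/cup × 322 g/cup ≈ 1722 g
all-purpose flour: (3 cup + 11 tbsp = 3.6875 cup) × 22/3 × 125 g/cup ≈ 3380 g
sour cream: 10 oz × 22/3 × 28.35 g/oz = 2079 g
rolled oats: 0.5 cup × 22/3 ≈ 4 cup

maple syrup: 1722 g; all-purpose flour: 3380 g; sour cream: 2079 g; rolled oats: 4 cup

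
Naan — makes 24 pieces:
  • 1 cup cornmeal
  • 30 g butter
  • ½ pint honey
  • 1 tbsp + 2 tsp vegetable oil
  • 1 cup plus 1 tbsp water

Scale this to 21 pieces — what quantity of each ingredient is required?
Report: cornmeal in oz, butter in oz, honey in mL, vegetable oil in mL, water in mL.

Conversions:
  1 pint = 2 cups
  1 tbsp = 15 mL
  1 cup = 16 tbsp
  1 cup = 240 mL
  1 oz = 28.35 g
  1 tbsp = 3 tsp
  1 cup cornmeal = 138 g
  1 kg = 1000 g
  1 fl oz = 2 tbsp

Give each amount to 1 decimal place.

cornmeal: 4.3 oz; butter: 0.9 oz; honey: 210.0 mL; vegetable oil: 21.9 mL; water: 223.1 mL

Scaling factor: 21/24 = 7/8 = 0.875.
cornmeal: 1 cup × 7/8 × 138 g/cup ÷ 28.35 g/oz ≈ 4.3 oz
butter: 30 g × 7/8 ÷ 28.35 g/oz ≈ 0.9 oz
honey: 0.5 pint × 7/8 × 2 cup/pint × 240 mL/cup = 210.0 mL
vegetable oil: (1 tbsp + 2 tsp = 5/3 tbsp) × 7/8 × 15 mL/tbsp ≈ 21.9 mL
water: (1 cup + 1 tbsp = 1.0625 cup) × 7/8 × 240 mL/cup ≈ 223.1 mL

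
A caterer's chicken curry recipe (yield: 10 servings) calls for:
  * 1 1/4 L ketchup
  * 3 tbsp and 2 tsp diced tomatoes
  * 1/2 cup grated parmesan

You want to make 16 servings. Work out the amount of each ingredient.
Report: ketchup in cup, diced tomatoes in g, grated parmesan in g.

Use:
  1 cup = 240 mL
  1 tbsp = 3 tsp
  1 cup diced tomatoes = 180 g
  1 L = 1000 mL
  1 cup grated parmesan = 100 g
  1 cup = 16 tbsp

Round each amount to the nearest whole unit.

ketchup: 8 cup; diced tomatoes: 66 g; grated parmesan: 80 g

Scaling factor: 16/10 = 8/5 = 1.6.
ketchup: 1.25 L × 8/5 × 1000 mL/L ÷ 240 mL/cup ≈ 8 cup
diced tomatoes: (3 tbsp + 2 tsp = 11/3 tbsp) × 8/5 ÷ 16 tbsp/cup × 180 g/cup = 66 g
grated parmesan: 0.5 cup × 8/5 × 100 g/cup = 80 g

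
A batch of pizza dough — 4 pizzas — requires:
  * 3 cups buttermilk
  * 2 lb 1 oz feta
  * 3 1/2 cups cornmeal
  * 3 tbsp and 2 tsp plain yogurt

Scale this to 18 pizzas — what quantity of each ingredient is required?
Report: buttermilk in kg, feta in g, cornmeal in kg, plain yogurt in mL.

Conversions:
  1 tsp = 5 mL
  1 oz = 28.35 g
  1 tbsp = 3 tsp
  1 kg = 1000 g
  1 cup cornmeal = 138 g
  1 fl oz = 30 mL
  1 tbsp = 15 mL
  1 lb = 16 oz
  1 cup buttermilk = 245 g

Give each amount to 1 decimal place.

buttermilk: 3.3 kg; feta: 4210.0 g; cornmeal: 2.2 kg; plain yogurt: 247.5 mL

Scaling factor: 18/4 = 9/2 = 4.5.
buttermilk: 3 cup × 9/2 × 245 g/cup ÷ 1000 g/kg ≈ 3.3 kg
feta: (2 lb + 1 oz = 2.0625 lb) × 9/2 × 16 oz/lb × 28.35 g/oz ≈ 4210.0 g
cornmeal: 3.5 cup × 9/2 × 138 g/cup ÷ 1000 g/kg ≈ 2.2 kg
plain yogurt: (3 tbsp + 2 tsp = 11/3 tbsp) × 9/2 × 15 mL/tbsp = 247.5 mL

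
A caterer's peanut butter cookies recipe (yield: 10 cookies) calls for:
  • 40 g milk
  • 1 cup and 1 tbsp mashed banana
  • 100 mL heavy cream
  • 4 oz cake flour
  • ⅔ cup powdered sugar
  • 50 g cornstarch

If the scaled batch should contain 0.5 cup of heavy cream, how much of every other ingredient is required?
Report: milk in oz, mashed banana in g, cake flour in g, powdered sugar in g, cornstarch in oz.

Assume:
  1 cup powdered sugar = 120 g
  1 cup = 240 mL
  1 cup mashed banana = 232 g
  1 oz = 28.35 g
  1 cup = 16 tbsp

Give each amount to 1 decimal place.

The original recipe has 5/12 cup of heavy cream, so the scaling factor is 0.5 ÷ 5/12 = 6/5 = 1.2.
milk: 40 g × 6/5 ÷ 28.35 g/oz ≈ 1.7 oz
mashed banana: (1 cup + 1 tbsp = 1.0625 cup) × 6/5 × 232 g/cup = 295.8 g
cake flour: 4 oz × 6/5 × 28.35 g/oz ≈ 136.1 g
powdered sugar: 2/3 cup × 6/5 × 120 g/cup = 96.0 g
cornstarch: 50 g × 6/5 ÷ 28.35 g/oz ≈ 2.1 oz

milk: 1.7 oz; mashed banana: 295.8 g; cake flour: 136.1 g; powdered sugar: 96.0 g; cornstarch: 2.1 oz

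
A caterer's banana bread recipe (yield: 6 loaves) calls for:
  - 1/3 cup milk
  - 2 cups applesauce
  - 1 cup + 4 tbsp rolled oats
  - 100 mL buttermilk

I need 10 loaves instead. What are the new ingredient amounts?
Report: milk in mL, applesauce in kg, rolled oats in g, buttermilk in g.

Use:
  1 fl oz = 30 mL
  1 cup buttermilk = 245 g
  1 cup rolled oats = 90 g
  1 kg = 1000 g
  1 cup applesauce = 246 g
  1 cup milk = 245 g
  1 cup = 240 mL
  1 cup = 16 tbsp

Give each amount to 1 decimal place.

milk: 133.3 mL; applesauce: 0.8 kg; rolled oats: 187.5 g; buttermilk: 170.1 g

Scaling factor: 10/6 = 5/3.
milk: 1/3 cup × 5/3 × 240 mL/cup ≈ 133.3 mL
applesauce: 2 cup × 5/3 × 246 g/cup ÷ 1000 g/kg ≈ 0.8 kg
rolled oats: (1 cup + 4 tbsp = 1.25 cup) × 5/3 × 90 g/cup = 187.5 g
buttermilk: 100 mL × 5/3 ÷ 240 mL/cup × 245 g/cup ≈ 170.1 g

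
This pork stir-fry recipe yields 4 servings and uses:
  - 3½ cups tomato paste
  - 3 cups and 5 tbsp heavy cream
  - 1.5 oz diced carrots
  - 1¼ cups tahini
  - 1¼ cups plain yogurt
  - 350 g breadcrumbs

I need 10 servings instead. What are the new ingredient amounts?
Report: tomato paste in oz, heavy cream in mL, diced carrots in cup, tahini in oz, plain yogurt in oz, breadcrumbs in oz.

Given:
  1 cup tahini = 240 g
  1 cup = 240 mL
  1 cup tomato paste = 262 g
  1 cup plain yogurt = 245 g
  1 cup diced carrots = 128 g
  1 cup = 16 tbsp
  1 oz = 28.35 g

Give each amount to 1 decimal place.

Scaling factor: 10/4 = 5/2 = 2.5.
tomato paste: 3.5 cup × 5/2 × 262 g/cup ÷ 28.35 g/oz ≈ 80.9 oz
heavy cream: (3 cup + 5 tbsp = 3.3125 cup) × 5/2 × 240 mL/cup = 1987.5 mL
diced carrots: 1.5 oz × 5/2 × 28.35 g/oz ÷ 128 g/cup ≈ 0.8 cup
tahini: 1.25 cup × 5/2 × 240 g/cup ÷ 28.35 g/oz ≈ 26.5 oz
plain yogurt: 1.25 cup × 5/2 × 245 g/cup ÷ 28.35 g/oz ≈ 27.0 oz
breadcrumbs: 350 g × 5/2 ÷ 28.35 g/oz ≈ 30.9 oz

tomato paste: 80.9 oz; heavy cream: 1987.5 mL; diced carrots: 0.8 cup; tahini: 26.5 oz; plain yogurt: 27.0 oz; breadcrumbs: 30.9 oz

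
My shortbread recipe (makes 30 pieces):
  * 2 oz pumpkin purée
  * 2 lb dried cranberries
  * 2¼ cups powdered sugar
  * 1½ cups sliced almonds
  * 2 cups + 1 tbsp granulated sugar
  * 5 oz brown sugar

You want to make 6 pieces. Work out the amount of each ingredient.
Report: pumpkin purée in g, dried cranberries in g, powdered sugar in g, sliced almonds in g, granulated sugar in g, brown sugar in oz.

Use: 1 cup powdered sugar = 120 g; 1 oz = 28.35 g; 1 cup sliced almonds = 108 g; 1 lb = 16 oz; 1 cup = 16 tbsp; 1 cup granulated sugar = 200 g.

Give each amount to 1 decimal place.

Scaling factor: 6/30 = 1/5 = 0.2.
pumpkin purée: 2 oz × 1/5 × 28.35 g/oz ≈ 11.3 g
dried cranberries: 2 lb × 1/5 × 16 oz/lb × 28.35 g/oz ≈ 181.4 g
powdered sugar: 2.25 cup × 1/5 × 120 g/cup = 54.0 g
sliced almonds: 1.5 cup × 1/5 × 108 g/cup = 32.4 g
granulated sugar: (2 cup + 1 tbsp = 2.0625 cup) × 1/5 × 200 g/cup = 82.5 g
brown sugar: 5 oz × 1/5 = 1.0 oz

pumpkin purée: 11.3 g; dried cranberries: 181.4 g; powdered sugar: 54.0 g; sliced almonds: 32.4 g; granulated sugar: 82.5 g; brown sugar: 1.0 oz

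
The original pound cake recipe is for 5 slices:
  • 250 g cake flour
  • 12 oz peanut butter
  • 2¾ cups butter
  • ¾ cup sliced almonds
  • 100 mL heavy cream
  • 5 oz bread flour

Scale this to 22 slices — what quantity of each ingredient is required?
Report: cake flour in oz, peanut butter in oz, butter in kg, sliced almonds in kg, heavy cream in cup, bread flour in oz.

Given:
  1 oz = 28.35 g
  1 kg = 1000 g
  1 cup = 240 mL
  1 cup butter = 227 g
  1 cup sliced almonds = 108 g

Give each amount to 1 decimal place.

cake flour: 38.8 oz; peanut butter: 52.8 oz; butter: 2.7 kg; sliced almonds: 0.4 kg; heavy cream: 1.8 cup; bread flour: 22.0 oz

Scaling factor: 22/5 = 4.4.
cake flour: 250 g × 22/5 ÷ 28.35 g/oz ≈ 38.8 oz
peanut butter: 12 oz × 22/5 = 52.8 oz
butter: 2.75 cup × 22/5 × 227 g/cup ÷ 1000 g/kg ≈ 2.7 kg
sliced almonds: 0.75 cup × 22/5 × 108 g/cup ÷ 1000 g/kg ≈ 0.4 kg
heavy cream: 100 mL × 22/5 ÷ 240 mL/cup ≈ 1.8 cup
bread flour: 5 oz × 22/5 = 22.0 oz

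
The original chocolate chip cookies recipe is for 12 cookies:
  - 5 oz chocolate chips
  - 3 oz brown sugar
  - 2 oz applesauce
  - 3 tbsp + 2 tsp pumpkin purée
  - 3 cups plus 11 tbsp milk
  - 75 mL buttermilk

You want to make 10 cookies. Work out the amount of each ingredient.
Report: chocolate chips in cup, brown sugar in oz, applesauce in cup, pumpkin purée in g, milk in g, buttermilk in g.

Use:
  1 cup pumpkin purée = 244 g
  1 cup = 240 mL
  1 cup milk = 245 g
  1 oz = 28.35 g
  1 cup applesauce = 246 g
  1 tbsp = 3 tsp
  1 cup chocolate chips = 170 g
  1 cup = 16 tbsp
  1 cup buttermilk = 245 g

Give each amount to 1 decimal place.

Scaling factor: 10/12 = 5/6.
chocolate chips: 5 oz × 5/6 × 28.35 g/oz ÷ 170 g/cup ≈ 0.7 cup
brown sugar: 3 oz × 5/6 = 2.5 oz
applesauce: 2 oz × 5/6 × 28.35 g/oz ÷ 246 g/cup ≈ 0.2 cup
pumpkin purée: (3 tbsp + 2 tsp = 11/3 tbsp) × 5/6 ÷ 16 tbsp/cup × 244 g/cup ≈ 46.6 g
milk: (3 cup + 11 tbsp = 3.6875 cup) × 5/6 × 245 g/cup ≈ 752.9 g
buttermilk: 75 mL × 5/6 ÷ 240 mL/cup × 245 g/cup ≈ 63.8 g

chocolate chips: 0.7 cup; brown sugar: 2.5 oz; applesauce: 0.2 cup; pumpkin purée: 46.6 g; milk: 752.9 g; buttermilk: 63.8 g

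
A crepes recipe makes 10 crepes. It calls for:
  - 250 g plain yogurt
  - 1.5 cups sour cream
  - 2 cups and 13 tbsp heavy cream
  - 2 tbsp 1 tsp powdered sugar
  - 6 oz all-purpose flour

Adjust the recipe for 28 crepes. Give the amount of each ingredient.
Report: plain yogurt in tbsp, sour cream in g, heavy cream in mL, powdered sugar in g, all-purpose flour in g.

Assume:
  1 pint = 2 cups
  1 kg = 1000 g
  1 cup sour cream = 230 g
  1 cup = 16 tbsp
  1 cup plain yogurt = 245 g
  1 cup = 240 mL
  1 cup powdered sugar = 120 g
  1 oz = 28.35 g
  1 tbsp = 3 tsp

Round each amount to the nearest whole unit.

plain yogurt: 46 tbsp; sour cream: 966 g; heavy cream: 1890 mL; powdered sugar: 49 g; all-purpose flour: 476 g

Scaling factor: 28/10 = 14/5 = 2.8.
plain yogurt: 250 g × 14/5 ÷ 245 g/cup × 16 tbsp/cup ≈ 46 tbsp
sour cream: 1.5 cup × 14/5 × 230 g/cup = 966 g
heavy cream: (2 cup + 13 tbsp = 2.8125 cup) × 14/5 × 240 mL/cup = 1890 mL
powdered sugar: (2 tbsp + 1 tsp = 7/3 tbsp) × 14/5 ÷ 16 tbsp/cup × 120 g/cup = 49 g
all-purpose flour: 6 oz × 14/5 × 28.35 g/oz ≈ 476 g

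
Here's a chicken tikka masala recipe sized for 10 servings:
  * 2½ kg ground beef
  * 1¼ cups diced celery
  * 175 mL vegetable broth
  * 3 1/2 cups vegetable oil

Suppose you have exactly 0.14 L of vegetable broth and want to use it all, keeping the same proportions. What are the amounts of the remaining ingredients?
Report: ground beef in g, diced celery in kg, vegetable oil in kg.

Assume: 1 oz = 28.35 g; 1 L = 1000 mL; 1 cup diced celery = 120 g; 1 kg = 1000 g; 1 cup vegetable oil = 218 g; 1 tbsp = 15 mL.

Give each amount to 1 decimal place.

The original recipe has 0.175 L of vegetable broth, so the scaling factor is 0.14 ÷ 0.175 = 4/5 = 0.8.
ground beef: 2.5 kg × 4/5 × 1000 g/kg = 2000.0 g
diced celery: 1.25 cup × 4/5 × 120 g/cup ÷ 1000 g/kg ≈ 0.1 kg
vegetable oil: 3.5 cup × 4/5 × 218 g/cup ÷ 1000 g/kg ≈ 0.6 kg

ground beef: 2000.0 g; diced celery: 0.1 kg; vegetable oil: 0.6 kg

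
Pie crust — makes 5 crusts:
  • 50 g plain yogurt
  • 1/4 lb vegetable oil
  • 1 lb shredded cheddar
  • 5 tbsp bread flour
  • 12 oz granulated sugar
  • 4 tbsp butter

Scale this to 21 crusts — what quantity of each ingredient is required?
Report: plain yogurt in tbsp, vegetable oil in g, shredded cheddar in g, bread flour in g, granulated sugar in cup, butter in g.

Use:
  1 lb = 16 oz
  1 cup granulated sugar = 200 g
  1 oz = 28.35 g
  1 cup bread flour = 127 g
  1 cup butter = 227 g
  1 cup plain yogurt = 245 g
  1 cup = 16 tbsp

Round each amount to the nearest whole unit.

Scaling factor: 21/5 = 4.2.
plain yogurt: 50 g × 21/5 ÷ 245 g/cup × 16 tbsp/cup ≈ 14 tbsp
vegetable oil: 0.25 lb × 21/5 × 16 oz/lb × 28.35 g/oz ≈ 476 g
shredded cheddar: 1 lb × 21/5 × 16 oz/lb × 28.35 g/oz ≈ 1905 g
bread flour: 5 tbsp × 21/5 ÷ 16 tbsp/cup × 127 g/cup ≈ 167 g
granulated sugar: 12 oz × 21/5 × 28.35 g/oz ÷ 200 g/cup ≈ 7 cup
butter: 4 tbsp × 21/5 ÷ 16 tbsp/cup × 227 g/cup ≈ 238 g

plain yogurt: 14 tbsp; vegetable oil: 476 g; shredded cheddar: 1905 g; bread flour: 167 g; granulated sugar: 7 cup; butter: 238 g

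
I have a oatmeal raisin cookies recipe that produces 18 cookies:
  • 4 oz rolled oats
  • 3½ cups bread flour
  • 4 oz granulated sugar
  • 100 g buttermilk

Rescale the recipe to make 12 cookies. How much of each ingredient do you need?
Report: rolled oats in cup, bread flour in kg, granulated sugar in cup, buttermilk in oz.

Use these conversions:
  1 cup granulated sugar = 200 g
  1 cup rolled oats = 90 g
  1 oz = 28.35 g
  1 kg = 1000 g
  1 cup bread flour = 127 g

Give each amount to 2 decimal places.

Scaling factor: 12/18 = 2/3.
rolled oats: 4 oz × 2/3 × 28.35 g/oz ÷ 90 g/cup = 0.84 cup
bread flour: 3.5 cup × 2/3 × 127 g/cup ÷ 1000 g/kg ≈ 0.30 kg
granulated sugar: 4 oz × 2/3 × 28.35 g/oz ÷ 200 g/cup ≈ 0.38 cup
buttermilk: 100 g × 2/3 ÷ 28.35 g/oz ≈ 2.35 oz

rolled oats: 0.84 cup; bread flour: 0.30 kg; granulated sugar: 0.38 cup; buttermilk: 2.35 oz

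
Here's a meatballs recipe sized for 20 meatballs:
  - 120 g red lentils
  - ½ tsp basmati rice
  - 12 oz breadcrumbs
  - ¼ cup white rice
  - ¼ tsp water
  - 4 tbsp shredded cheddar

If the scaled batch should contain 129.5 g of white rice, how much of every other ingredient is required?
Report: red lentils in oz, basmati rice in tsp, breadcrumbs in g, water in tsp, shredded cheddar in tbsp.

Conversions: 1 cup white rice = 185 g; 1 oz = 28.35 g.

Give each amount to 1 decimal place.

red lentils: 11.9 oz; basmati rice: 1.4 tsp; breadcrumbs: 952.6 g; water: 0.7 tsp; shredded cheddar: 11.2 tbsp

The original recipe has 46.25 g of white rice, so the scaling factor is 129.5 ÷ 46.25 = 14/5 = 2.8.
red lentils: 120 g × 14/5 ÷ 28.35 g/oz ≈ 11.9 oz
basmati rice: 0.5 tsp × 14/5 = 1.4 tsp
breadcrumbs: 12 oz × 14/5 × 28.35 g/oz ≈ 952.6 g
water: 0.25 tsp × 14/5 = 0.7 tsp
shredded cheddar: 4 tbsp × 14/5 = 11.2 tbsp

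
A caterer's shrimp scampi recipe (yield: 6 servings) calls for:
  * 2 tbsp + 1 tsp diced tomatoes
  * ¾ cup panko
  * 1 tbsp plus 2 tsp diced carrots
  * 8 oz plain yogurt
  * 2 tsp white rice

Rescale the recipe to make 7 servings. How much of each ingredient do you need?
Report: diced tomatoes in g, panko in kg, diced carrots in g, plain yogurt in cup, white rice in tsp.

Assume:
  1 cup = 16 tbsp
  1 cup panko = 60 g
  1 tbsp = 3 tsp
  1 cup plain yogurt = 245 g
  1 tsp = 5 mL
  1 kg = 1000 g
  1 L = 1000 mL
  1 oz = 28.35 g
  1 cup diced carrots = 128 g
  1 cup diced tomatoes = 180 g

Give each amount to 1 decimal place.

diced tomatoes: 30.6 g; panko: 0.1 kg; diced carrots: 15.6 g; plain yogurt: 1.1 cup; white rice: 2.3 tsp

Scaling factor: 7/6.
diced tomatoes: (2 tbsp + 1 tsp = 7/3 tbsp) × 7/6 ÷ 16 tbsp/cup × 180 g/cup ≈ 30.6 g
panko: 0.75 cup × 7/6 × 60 g/cup ÷ 1000 g/kg ≈ 0.1 kg
diced carrots: (1 tbsp + 2 tsp = 5/3 tbsp) × 7/6 ÷ 16 tbsp/cup × 128 g/cup ≈ 15.6 g
plain yogurt: 8 oz × 7/6 × 28.35 g/oz ÷ 245 g/cup ≈ 1.1 cup
white rice: 2 tsp × 7/6 ≈ 2.3 tsp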